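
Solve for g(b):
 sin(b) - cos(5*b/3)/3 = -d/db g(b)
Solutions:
 g(b) = C1 + sin(5*b/3)/5 + cos(b)


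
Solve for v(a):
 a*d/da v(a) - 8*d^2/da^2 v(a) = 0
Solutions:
 v(a) = C1 + C2*erfi(a/4)


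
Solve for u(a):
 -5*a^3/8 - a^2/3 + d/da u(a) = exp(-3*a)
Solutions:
 u(a) = C1 + 5*a^4/32 + a^3/9 - exp(-3*a)/3


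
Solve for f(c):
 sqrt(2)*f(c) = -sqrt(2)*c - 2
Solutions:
 f(c) = -c - sqrt(2)


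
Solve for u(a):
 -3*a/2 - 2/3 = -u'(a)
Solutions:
 u(a) = C1 + 3*a^2/4 + 2*a/3


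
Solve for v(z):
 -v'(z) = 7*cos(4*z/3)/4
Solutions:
 v(z) = C1 - 21*sin(4*z/3)/16


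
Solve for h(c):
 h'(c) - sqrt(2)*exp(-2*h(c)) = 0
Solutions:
 h(c) = log(-sqrt(C1 + 2*sqrt(2)*c))
 h(c) = log(C1 + 2*sqrt(2)*c)/2


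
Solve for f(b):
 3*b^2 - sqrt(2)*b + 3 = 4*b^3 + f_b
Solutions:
 f(b) = C1 - b^4 + b^3 - sqrt(2)*b^2/2 + 3*b


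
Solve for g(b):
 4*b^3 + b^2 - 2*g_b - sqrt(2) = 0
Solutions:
 g(b) = C1 + b^4/2 + b^3/6 - sqrt(2)*b/2


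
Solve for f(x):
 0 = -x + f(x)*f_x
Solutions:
 f(x) = -sqrt(C1 + x^2)
 f(x) = sqrt(C1 + x^2)


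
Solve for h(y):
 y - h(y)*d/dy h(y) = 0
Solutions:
 h(y) = -sqrt(C1 + y^2)
 h(y) = sqrt(C1 + y^2)


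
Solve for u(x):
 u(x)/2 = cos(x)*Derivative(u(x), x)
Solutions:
 u(x) = C1*(sin(x) + 1)^(1/4)/(sin(x) - 1)^(1/4)


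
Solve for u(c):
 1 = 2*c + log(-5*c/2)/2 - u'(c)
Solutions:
 u(c) = C1 + c^2 + c*log(-c)/2 + c*(-3/2 - log(2) + log(10)/2)


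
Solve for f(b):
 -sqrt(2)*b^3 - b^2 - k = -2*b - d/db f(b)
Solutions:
 f(b) = C1 + sqrt(2)*b^4/4 + b^3/3 - b^2 + b*k


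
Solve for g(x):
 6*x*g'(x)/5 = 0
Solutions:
 g(x) = C1


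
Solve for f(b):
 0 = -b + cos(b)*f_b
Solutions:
 f(b) = C1 + Integral(b/cos(b), b)


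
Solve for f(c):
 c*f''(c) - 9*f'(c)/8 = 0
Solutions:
 f(c) = C1 + C2*c^(17/8)


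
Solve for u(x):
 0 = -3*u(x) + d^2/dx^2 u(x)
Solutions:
 u(x) = C1*exp(-sqrt(3)*x) + C2*exp(sqrt(3)*x)


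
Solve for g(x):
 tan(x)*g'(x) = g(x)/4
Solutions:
 g(x) = C1*sin(x)^(1/4)


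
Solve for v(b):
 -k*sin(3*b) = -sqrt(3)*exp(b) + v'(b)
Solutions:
 v(b) = C1 + k*cos(3*b)/3 + sqrt(3)*exp(b)


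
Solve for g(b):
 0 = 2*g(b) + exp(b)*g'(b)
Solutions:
 g(b) = C1*exp(2*exp(-b))


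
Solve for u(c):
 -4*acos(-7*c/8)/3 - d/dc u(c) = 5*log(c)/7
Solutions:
 u(c) = C1 - 5*c*log(c)/7 - 4*c*acos(-7*c/8)/3 + 5*c/7 - 4*sqrt(64 - 49*c^2)/21


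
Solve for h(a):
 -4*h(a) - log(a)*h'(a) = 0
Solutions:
 h(a) = C1*exp(-4*li(a))


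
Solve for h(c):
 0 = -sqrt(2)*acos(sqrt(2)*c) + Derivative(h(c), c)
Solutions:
 h(c) = C1 + sqrt(2)*(c*acos(sqrt(2)*c) - sqrt(2)*sqrt(1 - 2*c^2)/2)


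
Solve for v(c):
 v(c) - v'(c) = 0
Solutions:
 v(c) = C1*exp(c)


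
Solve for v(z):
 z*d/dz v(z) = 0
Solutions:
 v(z) = C1


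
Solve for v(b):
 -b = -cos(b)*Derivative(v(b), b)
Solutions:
 v(b) = C1 + Integral(b/cos(b), b)


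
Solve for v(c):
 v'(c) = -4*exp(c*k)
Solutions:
 v(c) = C1 - 4*exp(c*k)/k


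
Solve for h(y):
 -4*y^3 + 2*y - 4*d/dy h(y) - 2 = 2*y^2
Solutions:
 h(y) = C1 - y^4/4 - y^3/6 + y^2/4 - y/2


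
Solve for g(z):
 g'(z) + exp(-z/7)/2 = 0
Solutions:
 g(z) = C1 + 7*exp(-z/7)/2


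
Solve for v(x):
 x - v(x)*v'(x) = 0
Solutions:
 v(x) = -sqrt(C1 + x^2)
 v(x) = sqrt(C1 + x^2)


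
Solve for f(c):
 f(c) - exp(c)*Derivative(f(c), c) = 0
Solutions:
 f(c) = C1*exp(-exp(-c))


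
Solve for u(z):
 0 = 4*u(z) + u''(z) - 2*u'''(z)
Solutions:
 u(z) = C1*exp(z*(-(12*sqrt(327) + 217)^(1/3) - 1/(12*sqrt(327) + 217)^(1/3) + 2)/12)*sin(sqrt(3)*z*(-(12*sqrt(327) + 217)^(1/3) + (12*sqrt(327) + 217)^(-1/3))/12) + C2*exp(z*(-(12*sqrt(327) + 217)^(1/3) - 1/(12*sqrt(327) + 217)^(1/3) + 2)/12)*cos(sqrt(3)*z*(-(12*sqrt(327) + 217)^(1/3) + (12*sqrt(327) + 217)^(-1/3))/12) + C3*exp(z*((12*sqrt(327) + 217)^(-1/3) + 1 + (12*sqrt(327) + 217)^(1/3))/6)


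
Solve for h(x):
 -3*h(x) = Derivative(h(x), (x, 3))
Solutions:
 h(x) = C3*exp(-3^(1/3)*x) + (C1*sin(3^(5/6)*x/2) + C2*cos(3^(5/6)*x/2))*exp(3^(1/3)*x/2)


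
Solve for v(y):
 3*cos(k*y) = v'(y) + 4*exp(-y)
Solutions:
 v(y) = C1 + 4*exp(-y) + 3*sin(k*y)/k


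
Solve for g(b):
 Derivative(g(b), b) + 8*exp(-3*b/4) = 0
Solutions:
 g(b) = C1 + 32*exp(-3*b/4)/3


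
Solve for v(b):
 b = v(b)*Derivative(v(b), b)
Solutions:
 v(b) = -sqrt(C1 + b^2)
 v(b) = sqrt(C1 + b^2)


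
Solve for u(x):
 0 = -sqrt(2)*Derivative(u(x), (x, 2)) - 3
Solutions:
 u(x) = C1 + C2*x - 3*sqrt(2)*x^2/4


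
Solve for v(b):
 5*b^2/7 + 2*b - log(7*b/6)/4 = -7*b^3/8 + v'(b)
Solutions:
 v(b) = C1 + 7*b^4/32 + 5*b^3/21 + b^2 - b*log(b)/4 - b*log(7)/4 + b/4 + b*log(6)/4


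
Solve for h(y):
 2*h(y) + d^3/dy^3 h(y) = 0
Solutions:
 h(y) = C3*exp(-2^(1/3)*y) + (C1*sin(2^(1/3)*sqrt(3)*y/2) + C2*cos(2^(1/3)*sqrt(3)*y/2))*exp(2^(1/3)*y/2)


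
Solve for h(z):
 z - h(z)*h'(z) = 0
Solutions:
 h(z) = -sqrt(C1 + z^2)
 h(z) = sqrt(C1 + z^2)


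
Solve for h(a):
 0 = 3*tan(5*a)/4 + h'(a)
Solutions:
 h(a) = C1 + 3*log(cos(5*a))/20


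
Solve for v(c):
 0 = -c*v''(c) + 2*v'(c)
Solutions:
 v(c) = C1 + C2*c^3


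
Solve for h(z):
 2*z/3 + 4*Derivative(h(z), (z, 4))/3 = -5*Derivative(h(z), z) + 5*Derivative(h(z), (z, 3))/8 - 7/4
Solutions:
 h(z) = C1 + C2*exp(z*(5*5^(2/3)/(64*sqrt(36714) + 12263)^(1/3) + 10 + 5^(1/3)*(64*sqrt(36714) + 12263)^(1/3))/64)*sin(sqrt(3)*5^(1/3)*z*(-(64*sqrt(36714) + 12263)^(1/3) + 5*5^(1/3)/(64*sqrt(36714) + 12263)^(1/3))/64) + C3*exp(z*(5*5^(2/3)/(64*sqrt(36714) + 12263)^(1/3) + 10 + 5^(1/3)*(64*sqrt(36714) + 12263)^(1/3))/64)*cos(sqrt(3)*5^(1/3)*z*(-(64*sqrt(36714) + 12263)^(1/3) + 5*5^(1/3)/(64*sqrt(36714) + 12263)^(1/3))/64) + C4*exp(z*(-5^(1/3)*(64*sqrt(36714) + 12263)^(1/3) - 5*5^(2/3)/(64*sqrt(36714) + 12263)^(1/3) + 5)/32) - z^2/15 - 7*z/20


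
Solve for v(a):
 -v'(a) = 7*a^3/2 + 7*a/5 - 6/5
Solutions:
 v(a) = C1 - 7*a^4/8 - 7*a^2/10 + 6*a/5


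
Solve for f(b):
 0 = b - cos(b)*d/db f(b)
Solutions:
 f(b) = C1 + Integral(b/cos(b), b)


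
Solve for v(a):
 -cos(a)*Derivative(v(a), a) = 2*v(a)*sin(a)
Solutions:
 v(a) = C1*cos(a)^2


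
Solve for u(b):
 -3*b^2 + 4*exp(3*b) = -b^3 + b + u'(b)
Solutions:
 u(b) = C1 + b^4/4 - b^3 - b^2/2 + 4*exp(3*b)/3


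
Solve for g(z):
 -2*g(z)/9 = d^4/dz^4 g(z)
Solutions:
 g(z) = (C1*sin(2^(3/4)*sqrt(3)*z/6) + C2*cos(2^(3/4)*sqrt(3)*z/6))*exp(-2^(3/4)*sqrt(3)*z/6) + (C3*sin(2^(3/4)*sqrt(3)*z/6) + C4*cos(2^(3/4)*sqrt(3)*z/6))*exp(2^(3/4)*sqrt(3)*z/6)


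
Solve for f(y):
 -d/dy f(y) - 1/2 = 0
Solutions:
 f(y) = C1 - y/2


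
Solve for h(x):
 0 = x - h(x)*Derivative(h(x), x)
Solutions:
 h(x) = -sqrt(C1 + x^2)
 h(x) = sqrt(C1 + x^2)


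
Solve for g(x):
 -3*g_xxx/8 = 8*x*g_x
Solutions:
 g(x) = C1 + Integral(C2*airyai(-4*3^(2/3)*x/3) + C3*airybi(-4*3^(2/3)*x/3), x)


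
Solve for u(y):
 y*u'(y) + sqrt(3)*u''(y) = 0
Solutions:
 u(y) = C1 + C2*erf(sqrt(2)*3^(3/4)*y/6)


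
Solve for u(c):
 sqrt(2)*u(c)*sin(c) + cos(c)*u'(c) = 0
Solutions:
 u(c) = C1*cos(c)^(sqrt(2))


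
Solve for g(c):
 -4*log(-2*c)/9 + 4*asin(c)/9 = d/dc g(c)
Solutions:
 g(c) = C1 - 4*c*log(-c)/9 + 4*c*asin(c)/9 - 4*c*log(2)/9 + 4*c/9 + 4*sqrt(1 - c^2)/9


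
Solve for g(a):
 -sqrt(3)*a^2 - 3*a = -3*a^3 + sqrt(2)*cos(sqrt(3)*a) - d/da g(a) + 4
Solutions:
 g(a) = C1 - 3*a^4/4 + sqrt(3)*a^3/3 + 3*a^2/2 + 4*a + sqrt(6)*sin(sqrt(3)*a)/3


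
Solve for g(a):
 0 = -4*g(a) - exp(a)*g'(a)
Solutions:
 g(a) = C1*exp(4*exp(-a))


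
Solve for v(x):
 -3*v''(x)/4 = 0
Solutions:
 v(x) = C1 + C2*x


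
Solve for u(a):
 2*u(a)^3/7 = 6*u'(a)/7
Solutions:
 u(a) = -sqrt(6)*sqrt(-1/(C1 + a))/2
 u(a) = sqrt(6)*sqrt(-1/(C1 + a))/2


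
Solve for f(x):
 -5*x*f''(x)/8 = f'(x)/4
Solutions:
 f(x) = C1 + C2*x^(3/5)


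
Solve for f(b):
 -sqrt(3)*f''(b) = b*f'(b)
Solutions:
 f(b) = C1 + C2*erf(sqrt(2)*3^(3/4)*b/6)


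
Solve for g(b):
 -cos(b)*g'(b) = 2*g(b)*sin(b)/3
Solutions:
 g(b) = C1*cos(b)^(2/3)


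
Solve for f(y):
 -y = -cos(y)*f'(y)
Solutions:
 f(y) = C1 + Integral(y/cos(y), y)


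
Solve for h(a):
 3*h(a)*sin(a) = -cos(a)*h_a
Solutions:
 h(a) = C1*cos(a)^3


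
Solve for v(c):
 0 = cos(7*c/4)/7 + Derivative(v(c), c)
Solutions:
 v(c) = C1 - 4*sin(7*c/4)/49


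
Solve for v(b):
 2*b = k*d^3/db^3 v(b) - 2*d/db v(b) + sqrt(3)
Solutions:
 v(b) = C1 + C2*exp(-sqrt(2)*b*sqrt(1/k)) + C3*exp(sqrt(2)*b*sqrt(1/k)) - b^2/2 + sqrt(3)*b/2


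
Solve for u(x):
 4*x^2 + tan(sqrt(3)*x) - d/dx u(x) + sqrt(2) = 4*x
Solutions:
 u(x) = C1 + 4*x^3/3 - 2*x^2 + sqrt(2)*x - sqrt(3)*log(cos(sqrt(3)*x))/3


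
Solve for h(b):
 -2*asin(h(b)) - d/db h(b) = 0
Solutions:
 Integral(1/asin(_y), (_y, h(b))) = C1 - 2*b


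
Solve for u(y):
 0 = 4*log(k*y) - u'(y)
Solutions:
 u(y) = C1 + 4*y*log(k*y) - 4*y


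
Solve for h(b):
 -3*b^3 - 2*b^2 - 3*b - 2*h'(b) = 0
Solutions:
 h(b) = C1 - 3*b^4/8 - b^3/3 - 3*b^2/4


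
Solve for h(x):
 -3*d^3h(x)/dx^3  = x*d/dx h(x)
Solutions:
 h(x) = C1 + Integral(C2*airyai(-3^(2/3)*x/3) + C3*airybi(-3^(2/3)*x/3), x)


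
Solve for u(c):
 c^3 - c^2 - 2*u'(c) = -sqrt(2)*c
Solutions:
 u(c) = C1 + c^4/8 - c^3/6 + sqrt(2)*c^2/4


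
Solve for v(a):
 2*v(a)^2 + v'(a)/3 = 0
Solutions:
 v(a) = 1/(C1 + 6*a)


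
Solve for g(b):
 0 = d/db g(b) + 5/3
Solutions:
 g(b) = C1 - 5*b/3


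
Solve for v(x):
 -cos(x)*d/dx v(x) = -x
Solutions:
 v(x) = C1 + Integral(x/cos(x), x)


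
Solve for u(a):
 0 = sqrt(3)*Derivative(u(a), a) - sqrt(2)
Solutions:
 u(a) = C1 + sqrt(6)*a/3


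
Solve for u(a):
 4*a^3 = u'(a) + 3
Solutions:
 u(a) = C1 + a^4 - 3*a


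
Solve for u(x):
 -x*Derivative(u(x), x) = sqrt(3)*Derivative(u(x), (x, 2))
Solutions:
 u(x) = C1 + C2*erf(sqrt(2)*3^(3/4)*x/6)


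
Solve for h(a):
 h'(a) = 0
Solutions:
 h(a) = C1


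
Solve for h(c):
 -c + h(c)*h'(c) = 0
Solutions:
 h(c) = -sqrt(C1 + c^2)
 h(c) = sqrt(C1 + c^2)


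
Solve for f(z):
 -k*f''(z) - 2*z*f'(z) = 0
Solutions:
 f(z) = C1 + C2*sqrt(k)*erf(z*sqrt(1/k))


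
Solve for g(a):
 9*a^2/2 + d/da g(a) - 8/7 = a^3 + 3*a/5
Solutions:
 g(a) = C1 + a^4/4 - 3*a^3/2 + 3*a^2/10 + 8*a/7


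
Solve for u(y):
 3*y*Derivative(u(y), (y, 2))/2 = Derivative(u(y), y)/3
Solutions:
 u(y) = C1 + C2*y^(11/9)


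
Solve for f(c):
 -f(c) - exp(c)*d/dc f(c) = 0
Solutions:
 f(c) = C1*exp(exp(-c))


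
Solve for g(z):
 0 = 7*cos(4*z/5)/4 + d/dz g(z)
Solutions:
 g(z) = C1 - 35*sin(4*z/5)/16


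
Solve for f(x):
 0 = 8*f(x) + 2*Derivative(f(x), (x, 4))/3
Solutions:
 f(x) = (C1*sin(3^(1/4)*x) + C2*cos(3^(1/4)*x))*exp(-3^(1/4)*x) + (C3*sin(3^(1/4)*x) + C4*cos(3^(1/4)*x))*exp(3^(1/4)*x)


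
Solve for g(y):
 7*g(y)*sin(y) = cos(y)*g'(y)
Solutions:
 g(y) = C1/cos(y)^7


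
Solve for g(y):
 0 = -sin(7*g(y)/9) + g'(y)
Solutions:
 -y + 9*log(cos(7*g(y)/9) - 1)/14 - 9*log(cos(7*g(y)/9) + 1)/14 = C1


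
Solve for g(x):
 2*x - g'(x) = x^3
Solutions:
 g(x) = C1 - x^4/4 + x^2


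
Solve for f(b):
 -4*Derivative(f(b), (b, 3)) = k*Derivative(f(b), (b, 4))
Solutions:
 f(b) = C1 + C2*b + C3*b^2 + C4*exp(-4*b/k)


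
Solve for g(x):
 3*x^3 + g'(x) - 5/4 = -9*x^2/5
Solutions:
 g(x) = C1 - 3*x^4/4 - 3*x^3/5 + 5*x/4


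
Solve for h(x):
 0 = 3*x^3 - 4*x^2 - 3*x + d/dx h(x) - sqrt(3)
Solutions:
 h(x) = C1 - 3*x^4/4 + 4*x^3/3 + 3*x^2/2 + sqrt(3)*x


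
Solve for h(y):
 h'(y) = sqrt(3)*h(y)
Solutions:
 h(y) = C1*exp(sqrt(3)*y)


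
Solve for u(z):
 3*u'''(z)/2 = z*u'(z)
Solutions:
 u(z) = C1 + Integral(C2*airyai(2^(1/3)*3^(2/3)*z/3) + C3*airybi(2^(1/3)*3^(2/3)*z/3), z)


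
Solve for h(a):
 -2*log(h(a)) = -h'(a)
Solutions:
 li(h(a)) = C1 + 2*a


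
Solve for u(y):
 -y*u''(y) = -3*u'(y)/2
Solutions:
 u(y) = C1 + C2*y^(5/2)


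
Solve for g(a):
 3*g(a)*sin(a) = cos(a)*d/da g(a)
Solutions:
 g(a) = C1/cos(a)^3


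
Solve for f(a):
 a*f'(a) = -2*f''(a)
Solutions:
 f(a) = C1 + C2*erf(a/2)


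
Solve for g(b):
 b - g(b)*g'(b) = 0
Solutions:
 g(b) = -sqrt(C1 + b^2)
 g(b) = sqrt(C1 + b^2)


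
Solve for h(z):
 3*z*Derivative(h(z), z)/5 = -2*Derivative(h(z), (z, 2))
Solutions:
 h(z) = C1 + C2*erf(sqrt(15)*z/10)


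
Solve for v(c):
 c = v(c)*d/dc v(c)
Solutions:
 v(c) = -sqrt(C1 + c^2)
 v(c) = sqrt(C1 + c^2)


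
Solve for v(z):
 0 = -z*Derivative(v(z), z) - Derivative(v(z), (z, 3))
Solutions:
 v(z) = C1 + Integral(C2*airyai(-z) + C3*airybi(-z), z)


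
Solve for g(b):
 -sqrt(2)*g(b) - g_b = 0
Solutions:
 g(b) = C1*exp(-sqrt(2)*b)


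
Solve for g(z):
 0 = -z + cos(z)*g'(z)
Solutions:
 g(z) = C1 + Integral(z/cos(z), z)


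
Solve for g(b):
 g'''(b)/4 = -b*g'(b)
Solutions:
 g(b) = C1 + Integral(C2*airyai(-2^(2/3)*b) + C3*airybi(-2^(2/3)*b), b)


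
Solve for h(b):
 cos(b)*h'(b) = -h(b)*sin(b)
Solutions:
 h(b) = C1*cos(b)


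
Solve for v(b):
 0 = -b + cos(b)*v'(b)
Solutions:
 v(b) = C1 + Integral(b/cos(b), b)


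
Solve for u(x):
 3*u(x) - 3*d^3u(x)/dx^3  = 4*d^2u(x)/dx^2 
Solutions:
 u(x) = C1*exp(-x*(32*2^(1/3)/(27*sqrt(473) + 601)^(1/3) + 16 + 2^(2/3)*(27*sqrt(473) + 601)^(1/3))/36)*sin(2^(1/3)*sqrt(3)*x*(-2^(1/3)*(27*sqrt(473) + 601)^(1/3) + 32/(27*sqrt(473) + 601)^(1/3))/36) + C2*exp(-x*(32*2^(1/3)/(27*sqrt(473) + 601)^(1/3) + 16 + 2^(2/3)*(27*sqrt(473) + 601)^(1/3))/36)*cos(2^(1/3)*sqrt(3)*x*(-2^(1/3)*(27*sqrt(473) + 601)^(1/3) + 32/(27*sqrt(473) + 601)^(1/3))/36) + C3*exp(x*(-8 + 32*2^(1/3)/(27*sqrt(473) + 601)^(1/3) + 2^(2/3)*(27*sqrt(473) + 601)^(1/3))/18)


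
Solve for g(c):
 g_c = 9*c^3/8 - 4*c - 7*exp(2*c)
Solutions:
 g(c) = C1 + 9*c^4/32 - 2*c^2 - 7*exp(2*c)/2


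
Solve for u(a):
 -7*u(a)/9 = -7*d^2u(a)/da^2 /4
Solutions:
 u(a) = C1*exp(-2*a/3) + C2*exp(2*a/3)


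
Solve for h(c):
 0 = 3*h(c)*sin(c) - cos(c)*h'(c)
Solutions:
 h(c) = C1/cos(c)^3


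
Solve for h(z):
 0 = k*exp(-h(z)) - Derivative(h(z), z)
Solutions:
 h(z) = log(C1 + k*z)


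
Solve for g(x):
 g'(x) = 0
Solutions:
 g(x) = C1


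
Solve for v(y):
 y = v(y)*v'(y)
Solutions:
 v(y) = -sqrt(C1 + y^2)
 v(y) = sqrt(C1 + y^2)


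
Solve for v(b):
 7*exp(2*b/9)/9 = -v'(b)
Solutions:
 v(b) = C1 - 7*exp(2*b/9)/2


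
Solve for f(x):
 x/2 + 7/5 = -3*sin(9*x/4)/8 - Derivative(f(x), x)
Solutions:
 f(x) = C1 - x^2/4 - 7*x/5 + cos(9*x/4)/6


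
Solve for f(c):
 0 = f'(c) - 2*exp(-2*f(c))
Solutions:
 f(c) = log(-sqrt(C1 + 4*c))
 f(c) = log(C1 + 4*c)/2


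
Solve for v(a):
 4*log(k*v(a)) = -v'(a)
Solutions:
 li(k*v(a))/k = C1 - 4*a


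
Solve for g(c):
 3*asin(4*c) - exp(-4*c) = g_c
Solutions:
 g(c) = C1 + 3*c*asin(4*c) + 3*sqrt(1 - 16*c^2)/4 + exp(-4*c)/4


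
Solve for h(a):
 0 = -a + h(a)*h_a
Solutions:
 h(a) = -sqrt(C1 + a^2)
 h(a) = sqrt(C1 + a^2)


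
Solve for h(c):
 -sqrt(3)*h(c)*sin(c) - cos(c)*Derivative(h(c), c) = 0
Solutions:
 h(c) = C1*cos(c)^(sqrt(3))


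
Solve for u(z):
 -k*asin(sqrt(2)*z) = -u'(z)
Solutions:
 u(z) = C1 + k*(z*asin(sqrt(2)*z) + sqrt(2)*sqrt(1 - 2*z^2)/2)


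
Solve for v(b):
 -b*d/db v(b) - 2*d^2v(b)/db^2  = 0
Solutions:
 v(b) = C1 + C2*erf(b/2)


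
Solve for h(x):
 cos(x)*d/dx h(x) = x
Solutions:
 h(x) = C1 + Integral(x/cos(x), x)


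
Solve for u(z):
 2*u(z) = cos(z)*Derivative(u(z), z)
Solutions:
 u(z) = C1*(sin(z) + 1)/(sin(z) - 1)


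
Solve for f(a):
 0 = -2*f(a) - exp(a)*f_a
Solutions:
 f(a) = C1*exp(2*exp(-a))


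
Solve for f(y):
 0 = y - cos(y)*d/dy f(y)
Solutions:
 f(y) = C1 + Integral(y/cos(y), y)


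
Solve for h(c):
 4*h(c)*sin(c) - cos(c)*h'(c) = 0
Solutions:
 h(c) = C1/cos(c)^4


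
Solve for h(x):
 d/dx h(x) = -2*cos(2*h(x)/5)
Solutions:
 2*x - 5*log(sin(2*h(x)/5) - 1)/4 + 5*log(sin(2*h(x)/5) + 1)/4 = C1


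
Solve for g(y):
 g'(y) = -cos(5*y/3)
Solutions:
 g(y) = C1 - 3*sin(5*y/3)/5


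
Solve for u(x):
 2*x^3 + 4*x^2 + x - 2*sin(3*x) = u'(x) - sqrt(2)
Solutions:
 u(x) = C1 + x^4/2 + 4*x^3/3 + x^2/2 + sqrt(2)*x + 2*cos(3*x)/3


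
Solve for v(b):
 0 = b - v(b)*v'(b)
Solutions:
 v(b) = -sqrt(C1 + b^2)
 v(b) = sqrt(C1 + b^2)


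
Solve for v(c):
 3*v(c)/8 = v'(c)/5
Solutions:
 v(c) = C1*exp(15*c/8)


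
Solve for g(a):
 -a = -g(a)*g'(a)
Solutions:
 g(a) = -sqrt(C1 + a^2)
 g(a) = sqrt(C1 + a^2)


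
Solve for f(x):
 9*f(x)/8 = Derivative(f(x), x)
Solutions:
 f(x) = C1*exp(9*x/8)


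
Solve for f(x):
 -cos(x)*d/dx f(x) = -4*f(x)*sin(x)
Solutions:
 f(x) = C1/cos(x)^4


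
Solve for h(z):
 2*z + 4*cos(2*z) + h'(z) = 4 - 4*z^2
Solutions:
 h(z) = C1 - 4*z^3/3 - z^2 + 4*z - 4*sin(z)*cos(z)


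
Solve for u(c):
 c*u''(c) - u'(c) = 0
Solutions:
 u(c) = C1 + C2*c^2


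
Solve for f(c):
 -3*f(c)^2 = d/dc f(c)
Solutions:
 f(c) = 1/(C1 + 3*c)


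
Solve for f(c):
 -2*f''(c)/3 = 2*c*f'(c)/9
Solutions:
 f(c) = C1 + C2*erf(sqrt(6)*c/6)


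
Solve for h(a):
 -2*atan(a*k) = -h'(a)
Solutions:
 h(a) = C1 + 2*Piecewise((a*atan(a*k) - log(a^2*k^2 + 1)/(2*k), Ne(k, 0)), (0, True))


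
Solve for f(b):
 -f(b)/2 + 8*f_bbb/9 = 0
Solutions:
 f(b) = C3*exp(6^(2/3)*b/4) + (C1*sin(3*2^(2/3)*3^(1/6)*b/8) + C2*cos(3*2^(2/3)*3^(1/6)*b/8))*exp(-6^(2/3)*b/8)


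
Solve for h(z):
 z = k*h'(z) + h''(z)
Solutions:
 h(z) = C1 + C2*exp(-k*z) + z^2/(2*k) - z/k^2


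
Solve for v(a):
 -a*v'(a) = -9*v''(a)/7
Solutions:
 v(a) = C1 + C2*erfi(sqrt(14)*a/6)


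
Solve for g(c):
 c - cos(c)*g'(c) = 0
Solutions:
 g(c) = C1 + Integral(c/cos(c), c)


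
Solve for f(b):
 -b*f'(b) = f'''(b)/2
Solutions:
 f(b) = C1 + Integral(C2*airyai(-2^(1/3)*b) + C3*airybi(-2^(1/3)*b), b)


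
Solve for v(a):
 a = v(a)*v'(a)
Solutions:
 v(a) = -sqrt(C1 + a^2)
 v(a) = sqrt(C1 + a^2)


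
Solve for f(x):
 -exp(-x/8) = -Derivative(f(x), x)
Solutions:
 f(x) = C1 - 8*exp(-x/8)


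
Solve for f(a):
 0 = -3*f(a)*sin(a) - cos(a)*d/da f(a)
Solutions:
 f(a) = C1*cos(a)^3


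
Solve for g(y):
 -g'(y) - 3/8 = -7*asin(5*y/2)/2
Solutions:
 g(y) = C1 + 7*y*asin(5*y/2)/2 - 3*y/8 + 7*sqrt(4 - 25*y^2)/10


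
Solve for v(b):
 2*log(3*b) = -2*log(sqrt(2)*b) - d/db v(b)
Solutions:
 v(b) = C1 - 4*b*log(b) - b*log(18) + 4*b


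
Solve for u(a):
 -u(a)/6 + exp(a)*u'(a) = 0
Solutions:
 u(a) = C1*exp(-exp(-a)/6)


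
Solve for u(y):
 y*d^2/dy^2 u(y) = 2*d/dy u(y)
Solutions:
 u(y) = C1 + C2*y^3


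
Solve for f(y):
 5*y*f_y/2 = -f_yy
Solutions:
 f(y) = C1 + C2*erf(sqrt(5)*y/2)


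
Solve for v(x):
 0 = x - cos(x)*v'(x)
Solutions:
 v(x) = C1 + Integral(x/cos(x), x)


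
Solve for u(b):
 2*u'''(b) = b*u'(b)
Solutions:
 u(b) = C1 + Integral(C2*airyai(2^(2/3)*b/2) + C3*airybi(2^(2/3)*b/2), b)


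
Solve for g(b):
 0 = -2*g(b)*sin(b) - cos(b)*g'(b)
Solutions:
 g(b) = C1*cos(b)^2


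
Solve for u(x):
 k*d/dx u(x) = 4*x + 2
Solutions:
 u(x) = C1 + 2*x^2/k + 2*x/k


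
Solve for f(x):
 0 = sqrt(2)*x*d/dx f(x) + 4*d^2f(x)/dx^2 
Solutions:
 f(x) = C1 + C2*erf(2^(3/4)*x/4)


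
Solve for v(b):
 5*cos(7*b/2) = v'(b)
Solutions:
 v(b) = C1 + 10*sin(7*b/2)/7


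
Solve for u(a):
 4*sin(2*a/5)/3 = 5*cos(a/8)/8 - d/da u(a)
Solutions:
 u(a) = C1 + 5*sin(a/8) + 10*cos(2*a/5)/3


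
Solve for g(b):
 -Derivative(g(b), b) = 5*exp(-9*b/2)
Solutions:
 g(b) = C1 + 10*exp(-9*b/2)/9


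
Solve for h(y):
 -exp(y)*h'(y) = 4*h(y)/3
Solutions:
 h(y) = C1*exp(4*exp(-y)/3)


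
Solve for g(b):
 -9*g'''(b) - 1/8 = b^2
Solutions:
 g(b) = C1 + C2*b + C3*b^2 - b^5/540 - b^3/432


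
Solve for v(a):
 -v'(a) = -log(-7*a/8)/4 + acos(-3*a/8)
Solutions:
 v(a) = C1 + a*log(-a)/4 - a*acos(-3*a/8) - a*log(2) - a/4 + a*log(14)/4 - sqrt(64 - 9*a^2)/3


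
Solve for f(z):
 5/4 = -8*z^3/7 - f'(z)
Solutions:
 f(z) = C1 - 2*z^4/7 - 5*z/4


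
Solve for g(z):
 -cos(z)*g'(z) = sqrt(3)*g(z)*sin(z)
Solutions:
 g(z) = C1*cos(z)^(sqrt(3))


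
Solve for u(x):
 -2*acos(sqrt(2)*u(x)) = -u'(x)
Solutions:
 Integral(1/acos(sqrt(2)*_y), (_y, u(x))) = C1 + 2*x


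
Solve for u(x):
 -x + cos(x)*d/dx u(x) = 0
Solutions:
 u(x) = C1 + Integral(x/cos(x), x)


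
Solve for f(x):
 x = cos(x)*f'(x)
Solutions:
 f(x) = C1 + Integral(x/cos(x), x)


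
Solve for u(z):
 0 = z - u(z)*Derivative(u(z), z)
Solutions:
 u(z) = -sqrt(C1 + z^2)
 u(z) = sqrt(C1 + z^2)


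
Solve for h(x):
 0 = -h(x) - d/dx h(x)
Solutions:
 h(x) = C1*exp(-x)


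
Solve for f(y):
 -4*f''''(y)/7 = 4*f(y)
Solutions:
 f(y) = (C1*sin(sqrt(2)*7^(1/4)*y/2) + C2*cos(sqrt(2)*7^(1/4)*y/2))*exp(-sqrt(2)*7^(1/4)*y/2) + (C3*sin(sqrt(2)*7^(1/4)*y/2) + C4*cos(sqrt(2)*7^(1/4)*y/2))*exp(sqrt(2)*7^(1/4)*y/2)


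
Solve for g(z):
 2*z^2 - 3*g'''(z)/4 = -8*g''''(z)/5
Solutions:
 g(z) = C1 + C2*z + C3*z^2 + C4*exp(15*z/32) + 2*z^5/45 + 64*z^4/135 + 8192*z^3/2025


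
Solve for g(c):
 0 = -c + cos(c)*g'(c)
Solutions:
 g(c) = C1 + Integral(c/cos(c), c)


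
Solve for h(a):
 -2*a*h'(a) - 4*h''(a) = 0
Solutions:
 h(a) = C1 + C2*erf(a/2)


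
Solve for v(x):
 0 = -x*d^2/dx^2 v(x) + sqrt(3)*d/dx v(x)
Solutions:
 v(x) = C1 + C2*x^(1 + sqrt(3))


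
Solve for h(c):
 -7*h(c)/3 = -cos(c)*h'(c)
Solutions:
 h(c) = C1*(sin(c) + 1)^(7/6)/(sin(c) - 1)^(7/6)


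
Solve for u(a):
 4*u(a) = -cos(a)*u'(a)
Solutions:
 u(a) = C1*(sin(a)^2 - 2*sin(a) + 1)/(sin(a)^2 + 2*sin(a) + 1)


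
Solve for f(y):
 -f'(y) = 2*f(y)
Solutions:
 f(y) = C1*exp(-2*y)


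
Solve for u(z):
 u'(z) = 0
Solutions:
 u(z) = C1


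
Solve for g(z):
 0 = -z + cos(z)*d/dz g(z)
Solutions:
 g(z) = C1 + Integral(z/cos(z), z)


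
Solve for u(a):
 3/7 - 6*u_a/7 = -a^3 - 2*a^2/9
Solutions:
 u(a) = C1 + 7*a^4/24 + 7*a^3/81 + a/2


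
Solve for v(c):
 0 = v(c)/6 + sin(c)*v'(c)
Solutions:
 v(c) = C1*(cos(c) + 1)^(1/12)/(cos(c) - 1)^(1/12)


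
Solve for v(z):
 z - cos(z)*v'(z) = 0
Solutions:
 v(z) = C1 + Integral(z/cos(z), z)


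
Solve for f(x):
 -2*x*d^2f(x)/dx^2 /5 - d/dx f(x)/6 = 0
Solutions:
 f(x) = C1 + C2*x^(7/12)


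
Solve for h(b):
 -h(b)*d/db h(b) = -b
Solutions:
 h(b) = -sqrt(C1 + b^2)
 h(b) = sqrt(C1 + b^2)


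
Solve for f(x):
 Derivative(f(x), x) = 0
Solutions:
 f(x) = C1


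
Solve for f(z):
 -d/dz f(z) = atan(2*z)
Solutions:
 f(z) = C1 - z*atan(2*z) + log(4*z^2 + 1)/4


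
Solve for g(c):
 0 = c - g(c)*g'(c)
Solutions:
 g(c) = -sqrt(C1 + c^2)
 g(c) = sqrt(C1 + c^2)


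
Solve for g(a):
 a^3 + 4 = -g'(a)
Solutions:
 g(a) = C1 - a^4/4 - 4*a


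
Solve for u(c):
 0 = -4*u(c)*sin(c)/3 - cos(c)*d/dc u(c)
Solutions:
 u(c) = C1*cos(c)^(4/3)


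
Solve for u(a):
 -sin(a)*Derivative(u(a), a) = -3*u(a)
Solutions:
 u(a) = C1*(cos(a) - 1)^(3/2)/(cos(a) + 1)^(3/2)


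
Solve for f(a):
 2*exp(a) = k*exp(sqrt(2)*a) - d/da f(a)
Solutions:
 f(a) = C1 + sqrt(2)*k*exp(sqrt(2)*a)/2 - 2*exp(a)


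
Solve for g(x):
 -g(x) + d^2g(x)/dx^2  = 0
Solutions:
 g(x) = C1*exp(-x) + C2*exp(x)


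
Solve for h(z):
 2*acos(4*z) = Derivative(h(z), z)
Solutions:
 h(z) = C1 + 2*z*acos(4*z) - sqrt(1 - 16*z^2)/2


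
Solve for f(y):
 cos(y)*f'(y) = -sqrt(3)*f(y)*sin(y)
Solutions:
 f(y) = C1*cos(y)^(sqrt(3))


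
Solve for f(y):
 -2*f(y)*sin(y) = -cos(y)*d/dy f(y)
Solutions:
 f(y) = C1/cos(y)^2


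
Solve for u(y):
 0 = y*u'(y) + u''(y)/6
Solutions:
 u(y) = C1 + C2*erf(sqrt(3)*y)


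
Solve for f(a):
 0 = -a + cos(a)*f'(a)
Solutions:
 f(a) = C1 + Integral(a/cos(a), a)


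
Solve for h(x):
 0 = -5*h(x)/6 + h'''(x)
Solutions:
 h(x) = C3*exp(5^(1/3)*6^(2/3)*x/6) + (C1*sin(2^(2/3)*3^(1/6)*5^(1/3)*x/4) + C2*cos(2^(2/3)*3^(1/6)*5^(1/3)*x/4))*exp(-5^(1/3)*6^(2/3)*x/12)


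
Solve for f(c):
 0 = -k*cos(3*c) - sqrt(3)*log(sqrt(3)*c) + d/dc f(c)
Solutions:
 f(c) = C1 + sqrt(3)*c*(log(c) - 1) + sqrt(3)*c*log(3)/2 + k*sin(3*c)/3


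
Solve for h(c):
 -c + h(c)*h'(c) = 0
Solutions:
 h(c) = -sqrt(C1 + c^2)
 h(c) = sqrt(C1 + c^2)


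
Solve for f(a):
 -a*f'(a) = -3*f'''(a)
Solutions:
 f(a) = C1 + Integral(C2*airyai(3^(2/3)*a/3) + C3*airybi(3^(2/3)*a/3), a)


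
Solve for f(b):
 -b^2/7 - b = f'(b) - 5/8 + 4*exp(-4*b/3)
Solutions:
 f(b) = C1 - b^3/21 - b^2/2 + 5*b/8 + 3*exp(-4*b/3)


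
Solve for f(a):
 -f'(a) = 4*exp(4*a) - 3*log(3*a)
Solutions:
 f(a) = C1 + 3*a*log(a) + 3*a*(-1 + log(3)) - exp(4*a)


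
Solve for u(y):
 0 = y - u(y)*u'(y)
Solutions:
 u(y) = -sqrt(C1 + y^2)
 u(y) = sqrt(C1 + y^2)


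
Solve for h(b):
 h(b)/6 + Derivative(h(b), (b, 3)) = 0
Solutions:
 h(b) = C3*exp(-6^(2/3)*b/6) + (C1*sin(2^(2/3)*3^(1/6)*b/4) + C2*cos(2^(2/3)*3^(1/6)*b/4))*exp(6^(2/3)*b/12)


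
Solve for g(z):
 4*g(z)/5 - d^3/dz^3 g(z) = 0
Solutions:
 g(z) = C3*exp(10^(2/3)*z/5) + (C1*sin(10^(2/3)*sqrt(3)*z/10) + C2*cos(10^(2/3)*sqrt(3)*z/10))*exp(-10^(2/3)*z/10)


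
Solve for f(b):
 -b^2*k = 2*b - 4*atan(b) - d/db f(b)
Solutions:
 f(b) = C1 + b^3*k/3 + b^2 - 4*b*atan(b) + 2*log(b^2 + 1)


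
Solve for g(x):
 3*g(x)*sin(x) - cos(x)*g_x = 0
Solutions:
 g(x) = C1/cos(x)^3


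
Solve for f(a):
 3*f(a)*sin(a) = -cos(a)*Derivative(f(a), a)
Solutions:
 f(a) = C1*cos(a)^3


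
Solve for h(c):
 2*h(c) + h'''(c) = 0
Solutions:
 h(c) = C3*exp(-2^(1/3)*c) + (C1*sin(2^(1/3)*sqrt(3)*c/2) + C2*cos(2^(1/3)*sqrt(3)*c/2))*exp(2^(1/3)*c/2)


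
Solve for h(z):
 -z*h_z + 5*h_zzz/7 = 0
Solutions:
 h(z) = C1 + Integral(C2*airyai(5^(2/3)*7^(1/3)*z/5) + C3*airybi(5^(2/3)*7^(1/3)*z/5), z)


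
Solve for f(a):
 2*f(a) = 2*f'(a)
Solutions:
 f(a) = C1*exp(a)


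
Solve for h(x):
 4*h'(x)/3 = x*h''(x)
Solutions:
 h(x) = C1 + C2*x^(7/3)


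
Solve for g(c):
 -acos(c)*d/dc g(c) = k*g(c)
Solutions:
 g(c) = C1*exp(-k*Integral(1/acos(c), c))


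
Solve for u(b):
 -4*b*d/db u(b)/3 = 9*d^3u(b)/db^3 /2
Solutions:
 u(b) = C1 + Integral(C2*airyai(-2*b/3) + C3*airybi(-2*b/3), b)


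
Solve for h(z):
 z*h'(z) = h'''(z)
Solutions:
 h(z) = C1 + Integral(C2*airyai(z) + C3*airybi(z), z)


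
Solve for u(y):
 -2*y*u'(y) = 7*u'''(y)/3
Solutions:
 u(y) = C1 + Integral(C2*airyai(-6^(1/3)*7^(2/3)*y/7) + C3*airybi(-6^(1/3)*7^(2/3)*y/7), y)


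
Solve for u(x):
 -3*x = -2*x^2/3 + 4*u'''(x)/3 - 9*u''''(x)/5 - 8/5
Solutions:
 u(x) = C1 + C2*x + C3*x^2 + C4*exp(20*x/27) + x^5/120 - 3*x^4/80 - x^3/400


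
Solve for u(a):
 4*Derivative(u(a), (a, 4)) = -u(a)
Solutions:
 u(a) = (C1*sin(a/2) + C2*cos(a/2))*exp(-a/2) + (C3*sin(a/2) + C4*cos(a/2))*exp(a/2)


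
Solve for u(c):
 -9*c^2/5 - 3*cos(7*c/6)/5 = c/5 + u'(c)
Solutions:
 u(c) = C1 - 3*c^3/5 - c^2/10 - 18*sin(7*c/6)/35


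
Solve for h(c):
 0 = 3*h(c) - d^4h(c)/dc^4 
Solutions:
 h(c) = C1*exp(-3^(1/4)*c) + C2*exp(3^(1/4)*c) + C3*sin(3^(1/4)*c) + C4*cos(3^(1/4)*c)


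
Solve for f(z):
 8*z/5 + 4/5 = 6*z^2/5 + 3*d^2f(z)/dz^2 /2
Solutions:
 f(z) = C1 + C2*z - z^4/15 + 8*z^3/45 + 4*z^2/15


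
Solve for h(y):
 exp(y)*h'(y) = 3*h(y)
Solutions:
 h(y) = C1*exp(-3*exp(-y))


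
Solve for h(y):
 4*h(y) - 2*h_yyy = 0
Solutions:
 h(y) = C3*exp(2^(1/3)*y) + (C1*sin(2^(1/3)*sqrt(3)*y/2) + C2*cos(2^(1/3)*sqrt(3)*y/2))*exp(-2^(1/3)*y/2)


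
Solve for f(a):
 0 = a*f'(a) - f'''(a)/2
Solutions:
 f(a) = C1 + Integral(C2*airyai(2^(1/3)*a) + C3*airybi(2^(1/3)*a), a)


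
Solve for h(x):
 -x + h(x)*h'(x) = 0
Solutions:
 h(x) = -sqrt(C1 + x^2)
 h(x) = sqrt(C1 + x^2)


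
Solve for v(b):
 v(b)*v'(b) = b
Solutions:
 v(b) = -sqrt(C1 + b^2)
 v(b) = sqrt(C1 + b^2)


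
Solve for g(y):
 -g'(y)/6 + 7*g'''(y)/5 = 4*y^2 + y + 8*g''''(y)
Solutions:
 g(y) = C1 + C2*exp(y*(49/(60*sqrt(86570) + 17657)^(1/3) + 14 + (60*sqrt(86570) + 17657)^(1/3))/240)*sin(sqrt(3)*y*(-(60*sqrt(86570) + 17657)^(1/3) + 49/(60*sqrt(86570) + 17657)^(1/3))/240) + C3*exp(y*(49/(60*sqrt(86570) + 17657)^(1/3) + 14 + (60*sqrt(86570) + 17657)^(1/3))/240)*cos(sqrt(3)*y*(-(60*sqrt(86570) + 17657)^(1/3) + 49/(60*sqrt(86570) + 17657)^(1/3))/240) + C4*exp(y*(-(60*sqrt(86570) + 17657)^(1/3) - 49/(60*sqrt(86570) + 17657)^(1/3) + 7)/120) - 8*y^3 - 3*y^2 - 2016*y/5


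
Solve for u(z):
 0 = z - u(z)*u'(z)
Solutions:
 u(z) = -sqrt(C1 + z^2)
 u(z) = sqrt(C1 + z^2)


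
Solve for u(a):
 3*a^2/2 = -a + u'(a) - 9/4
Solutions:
 u(a) = C1 + a^3/2 + a^2/2 + 9*a/4


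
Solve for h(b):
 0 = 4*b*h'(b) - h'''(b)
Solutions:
 h(b) = C1 + Integral(C2*airyai(2^(2/3)*b) + C3*airybi(2^(2/3)*b), b)


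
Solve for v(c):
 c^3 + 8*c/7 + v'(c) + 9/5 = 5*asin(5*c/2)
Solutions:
 v(c) = C1 - c^4/4 - 4*c^2/7 + 5*c*asin(5*c/2) - 9*c/5 + sqrt(4 - 25*c^2)


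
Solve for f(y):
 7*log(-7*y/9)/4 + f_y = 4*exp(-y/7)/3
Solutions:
 f(y) = C1 - 7*y*log(-y)/4 + 7*y*(-log(7) + 1 + 2*log(3))/4 - 28*exp(-y/7)/3


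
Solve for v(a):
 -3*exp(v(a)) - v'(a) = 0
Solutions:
 v(a) = log(1/(C1 + 3*a))


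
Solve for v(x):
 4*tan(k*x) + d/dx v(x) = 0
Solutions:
 v(x) = C1 - 4*Piecewise((-log(cos(k*x))/k, Ne(k, 0)), (0, True))


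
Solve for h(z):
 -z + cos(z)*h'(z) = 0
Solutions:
 h(z) = C1 + Integral(z/cos(z), z)


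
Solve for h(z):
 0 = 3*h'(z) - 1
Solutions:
 h(z) = C1 + z/3


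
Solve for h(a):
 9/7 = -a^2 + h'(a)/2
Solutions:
 h(a) = C1 + 2*a^3/3 + 18*a/7


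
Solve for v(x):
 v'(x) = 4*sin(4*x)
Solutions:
 v(x) = C1 - cos(4*x)


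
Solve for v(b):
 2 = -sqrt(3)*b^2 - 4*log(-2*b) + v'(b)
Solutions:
 v(b) = C1 + sqrt(3)*b^3/3 + 4*b*log(-b) + 2*b*(-1 + 2*log(2))


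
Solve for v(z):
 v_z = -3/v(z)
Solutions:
 v(z) = -sqrt(C1 - 6*z)
 v(z) = sqrt(C1 - 6*z)


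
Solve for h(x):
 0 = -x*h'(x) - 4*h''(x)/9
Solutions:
 h(x) = C1 + C2*erf(3*sqrt(2)*x/4)


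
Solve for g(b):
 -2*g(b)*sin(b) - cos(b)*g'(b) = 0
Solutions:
 g(b) = C1*cos(b)^2


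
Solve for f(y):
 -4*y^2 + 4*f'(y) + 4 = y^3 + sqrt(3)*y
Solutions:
 f(y) = C1 + y^4/16 + y^3/3 + sqrt(3)*y^2/8 - y


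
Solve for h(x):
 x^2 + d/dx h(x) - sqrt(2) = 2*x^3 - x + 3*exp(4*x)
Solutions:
 h(x) = C1 + x^4/2 - x^3/3 - x^2/2 + sqrt(2)*x + 3*exp(4*x)/4


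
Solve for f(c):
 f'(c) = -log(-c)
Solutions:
 f(c) = C1 - c*log(-c) + c


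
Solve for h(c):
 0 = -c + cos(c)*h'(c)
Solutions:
 h(c) = C1 + Integral(c/cos(c), c)


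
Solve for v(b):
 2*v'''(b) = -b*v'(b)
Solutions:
 v(b) = C1 + Integral(C2*airyai(-2^(2/3)*b/2) + C3*airybi(-2^(2/3)*b/2), b)


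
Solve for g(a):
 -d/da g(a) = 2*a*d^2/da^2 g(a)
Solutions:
 g(a) = C1 + C2*sqrt(a)


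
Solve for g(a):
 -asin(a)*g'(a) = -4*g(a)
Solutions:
 g(a) = C1*exp(4*Integral(1/asin(a), a))


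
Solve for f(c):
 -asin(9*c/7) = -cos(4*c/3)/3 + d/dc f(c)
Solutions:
 f(c) = C1 - c*asin(9*c/7) - sqrt(49 - 81*c^2)/9 + sin(4*c/3)/4


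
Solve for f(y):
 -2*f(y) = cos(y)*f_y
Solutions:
 f(y) = C1*(sin(y) - 1)/(sin(y) + 1)


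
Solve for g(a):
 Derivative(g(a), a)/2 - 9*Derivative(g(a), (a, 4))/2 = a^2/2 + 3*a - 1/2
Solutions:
 g(a) = C1 + C4*exp(3^(1/3)*a/3) + a^3/3 + 3*a^2 - a + (C2*sin(3^(5/6)*a/6) + C3*cos(3^(5/6)*a/6))*exp(-3^(1/3)*a/6)


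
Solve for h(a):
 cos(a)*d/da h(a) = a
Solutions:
 h(a) = C1 + Integral(a/cos(a), a)


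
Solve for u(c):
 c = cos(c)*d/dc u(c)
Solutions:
 u(c) = C1 + Integral(c/cos(c), c)


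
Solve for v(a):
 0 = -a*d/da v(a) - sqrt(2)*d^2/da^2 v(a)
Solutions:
 v(a) = C1 + C2*erf(2^(1/4)*a/2)


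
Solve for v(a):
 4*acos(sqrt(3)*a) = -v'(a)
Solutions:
 v(a) = C1 - 4*a*acos(sqrt(3)*a) + 4*sqrt(3)*sqrt(1 - 3*a^2)/3


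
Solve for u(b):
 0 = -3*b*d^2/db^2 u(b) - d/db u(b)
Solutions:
 u(b) = C1 + C2*b^(2/3)


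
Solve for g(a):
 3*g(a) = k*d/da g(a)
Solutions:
 g(a) = C1*exp(3*a/k)


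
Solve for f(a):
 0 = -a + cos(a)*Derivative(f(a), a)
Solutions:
 f(a) = C1 + Integral(a/cos(a), a)


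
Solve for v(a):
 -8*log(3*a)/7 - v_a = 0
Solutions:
 v(a) = C1 - 8*a*log(a)/7 - 8*a*log(3)/7 + 8*a/7


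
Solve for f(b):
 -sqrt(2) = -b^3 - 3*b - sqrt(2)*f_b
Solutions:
 f(b) = C1 - sqrt(2)*b^4/8 - 3*sqrt(2)*b^2/4 + b


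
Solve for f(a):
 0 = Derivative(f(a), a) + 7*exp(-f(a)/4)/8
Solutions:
 f(a) = 4*log(C1 - 7*a/32)


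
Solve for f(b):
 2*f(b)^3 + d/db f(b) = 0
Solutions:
 f(b) = -sqrt(2)*sqrt(-1/(C1 - 2*b))/2
 f(b) = sqrt(2)*sqrt(-1/(C1 - 2*b))/2


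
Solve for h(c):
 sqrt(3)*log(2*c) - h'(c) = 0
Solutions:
 h(c) = C1 + sqrt(3)*c*log(c) - sqrt(3)*c + sqrt(3)*c*log(2)


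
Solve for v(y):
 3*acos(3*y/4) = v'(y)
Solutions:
 v(y) = C1 + 3*y*acos(3*y/4) - sqrt(16 - 9*y^2)


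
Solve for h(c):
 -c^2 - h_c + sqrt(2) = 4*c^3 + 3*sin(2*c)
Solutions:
 h(c) = C1 - c^4 - c^3/3 + sqrt(2)*c + 3*cos(2*c)/2


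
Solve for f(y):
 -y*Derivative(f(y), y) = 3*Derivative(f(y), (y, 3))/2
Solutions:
 f(y) = C1 + Integral(C2*airyai(-2^(1/3)*3^(2/3)*y/3) + C3*airybi(-2^(1/3)*3^(2/3)*y/3), y)


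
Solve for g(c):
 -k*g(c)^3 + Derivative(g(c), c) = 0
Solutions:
 g(c) = -sqrt(2)*sqrt(-1/(C1 + c*k))/2
 g(c) = sqrt(2)*sqrt(-1/(C1 + c*k))/2


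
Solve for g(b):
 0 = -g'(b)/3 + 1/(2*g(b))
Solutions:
 g(b) = -sqrt(C1 + 3*b)
 g(b) = sqrt(C1 + 3*b)


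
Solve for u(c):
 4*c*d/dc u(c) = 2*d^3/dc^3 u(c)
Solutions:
 u(c) = C1 + Integral(C2*airyai(2^(1/3)*c) + C3*airybi(2^(1/3)*c), c)


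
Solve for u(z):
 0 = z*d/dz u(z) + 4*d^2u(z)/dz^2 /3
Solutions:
 u(z) = C1 + C2*erf(sqrt(6)*z/4)


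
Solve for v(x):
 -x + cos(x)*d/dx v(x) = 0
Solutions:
 v(x) = C1 + Integral(x/cos(x), x)


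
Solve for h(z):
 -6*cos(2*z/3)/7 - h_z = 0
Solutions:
 h(z) = C1 - 9*sin(2*z/3)/7


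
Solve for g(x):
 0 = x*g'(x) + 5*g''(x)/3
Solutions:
 g(x) = C1 + C2*erf(sqrt(30)*x/10)


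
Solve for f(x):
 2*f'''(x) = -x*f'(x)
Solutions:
 f(x) = C1 + Integral(C2*airyai(-2^(2/3)*x/2) + C3*airybi(-2^(2/3)*x/2), x)


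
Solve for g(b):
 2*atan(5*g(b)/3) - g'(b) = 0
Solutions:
 Integral(1/atan(5*_y/3), (_y, g(b))) = C1 + 2*b


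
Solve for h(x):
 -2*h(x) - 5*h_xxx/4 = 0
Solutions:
 h(x) = C3*exp(-2*5^(2/3)*x/5) + (C1*sin(sqrt(3)*5^(2/3)*x/5) + C2*cos(sqrt(3)*5^(2/3)*x/5))*exp(5^(2/3)*x/5)


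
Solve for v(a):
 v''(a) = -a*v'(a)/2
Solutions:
 v(a) = C1 + C2*erf(a/2)


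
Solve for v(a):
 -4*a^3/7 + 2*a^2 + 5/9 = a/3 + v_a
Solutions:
 v(a) = C1 - a^4/7 + 2*a^3/3 - a^2/6 + 5*a/9


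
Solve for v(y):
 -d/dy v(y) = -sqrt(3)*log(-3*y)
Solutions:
 v(y) = C1 + sqrt(3)*y*log(-y) + sqrt(3)*y*(-1 + log(3))


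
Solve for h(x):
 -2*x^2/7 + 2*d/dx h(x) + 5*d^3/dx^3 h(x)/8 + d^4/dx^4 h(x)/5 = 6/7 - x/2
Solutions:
 h(x) = C1 + C2*exp(x*(-50 + 125*5^(2/3)/(96*sqrt(30111) + 16949)^(1/3) + 5^(1/3)*(96*sqrt(30111) + 16949)^(1/3))/48)*sin(sqrt(3)*5^(1/3)*x*(-(96*sqrt(30111) + 16949)^(1/3) + 125*5^(1/3)/(96*sqrt(30111) + 16949)^(1/3))/48) + C3*exp(x*(-50 + 125*5^(2/3)/(96*sqrt(30111) + 16949)^(1/3) + 5^(1/3)*(96*sqrt(30111) + 16949)^(1/3))/48)*cos(sqrt(3)*5^(1/3)*x*(-(96*sqrt(30111) + 16949)^(1/3) + 125*5^(1/3)/(96*sqrt(30111) + 16949)^(1/3))/48) + C4*exp(-x*(125*5^(2/3)/(96*sqrt(30111) + 16949)^(1/3) + 25 + 5^(1/3)*(96*sqrt(30111) + 16949)^(1/3))/24) + x^3/21 - x^2/8 + 19*x/56


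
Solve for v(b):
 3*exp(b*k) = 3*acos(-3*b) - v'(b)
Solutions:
 v(b) = C1 + 3*b*acos(-3*b) + sqrt(1 - 9*b^2) - 3*Piecewise((exp(b*k)/k, Ne(k, 0)), (b, True))


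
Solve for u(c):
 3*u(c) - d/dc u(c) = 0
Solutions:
 u(c) = C1*exp(3*c)


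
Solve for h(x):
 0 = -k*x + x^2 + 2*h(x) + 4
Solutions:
 h(x) = k*x/2 - x^2/2 - 2


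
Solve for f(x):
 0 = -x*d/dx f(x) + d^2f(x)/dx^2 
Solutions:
 f(x) = C1 + C2*erfi(sqrt(2)*x/2)


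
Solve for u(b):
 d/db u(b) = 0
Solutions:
 u(b) = C1


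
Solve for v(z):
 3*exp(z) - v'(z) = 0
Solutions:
 v(z) = C1 + 3*exp(z)


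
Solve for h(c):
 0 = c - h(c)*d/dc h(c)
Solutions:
 h(c) = -sqrt(C1 + c^2)
 h(c) = sqrt(C1 + c^2)


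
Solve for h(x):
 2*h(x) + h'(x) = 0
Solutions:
 h(x) = C1*exp(-2*x)


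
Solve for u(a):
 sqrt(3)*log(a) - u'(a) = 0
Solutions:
 u(a) = C1 + sqrt(3)*a*log(a) - sqrt(3)*a


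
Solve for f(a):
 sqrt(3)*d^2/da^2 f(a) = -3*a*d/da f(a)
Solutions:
 f(a) = C1 + C2*erf(sqrt(2)*3^(1/4)*a/2)


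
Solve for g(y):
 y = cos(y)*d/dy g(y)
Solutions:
 g(y) = C1 + Integral(y/cos(y), y)


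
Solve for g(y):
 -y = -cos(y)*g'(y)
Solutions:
 g(y) = C1 + Integral(y/cos(y), y)


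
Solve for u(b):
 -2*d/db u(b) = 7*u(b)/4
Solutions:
 u(b) = C1*exp(-7*b/8)


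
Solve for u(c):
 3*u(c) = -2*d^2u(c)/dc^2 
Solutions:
 u(c) = C1*sin(sqrt(6)*c/2) + C2*cos(sqrt(6)*c/2)


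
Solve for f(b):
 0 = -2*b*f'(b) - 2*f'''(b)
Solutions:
 f(b) = C1 + Integral(C2*airyai(-b) + C3*airybi(-b), b)


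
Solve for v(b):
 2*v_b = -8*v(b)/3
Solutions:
 v(b) = C1*exp(-4*b/3)


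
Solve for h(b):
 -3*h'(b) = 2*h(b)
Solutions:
 h(b) = C1*exp(-2*b/3)


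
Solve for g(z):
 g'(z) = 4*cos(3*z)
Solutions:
 g(z) = C1 + 4*sin(3*z)/3


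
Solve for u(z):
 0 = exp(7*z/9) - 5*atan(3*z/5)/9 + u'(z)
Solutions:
 u(z) = C1 + 5*z*atan(3*z/5)/9 - 9*exp(7*z/9)/7 - 25*log(9*z^2 + 25)/54


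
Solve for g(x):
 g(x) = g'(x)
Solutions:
 g(x) = C1*exp(x)


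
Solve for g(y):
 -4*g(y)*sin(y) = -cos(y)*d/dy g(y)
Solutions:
 g(y) = C1/cos(y)^4


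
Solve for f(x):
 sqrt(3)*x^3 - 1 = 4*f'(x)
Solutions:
 f(x) = C1 + sqrt(3)*x^4/16 - x/4


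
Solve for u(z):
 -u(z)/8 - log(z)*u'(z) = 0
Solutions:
 u(z) = C1*exp(-li(z)/8)


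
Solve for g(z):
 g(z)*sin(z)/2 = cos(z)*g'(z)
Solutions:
 g(z) = C1/sqrt(cos(z))


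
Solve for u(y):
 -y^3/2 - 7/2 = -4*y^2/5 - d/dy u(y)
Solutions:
 u(y) = C1 + y^4/8 - 4*y^3/15 + 7*y/2


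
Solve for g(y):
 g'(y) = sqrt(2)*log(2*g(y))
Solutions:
 -sqrt(2)*Integral(1/(log(_y) + log(2)), (_y, g(y)))/2 = C1 - y


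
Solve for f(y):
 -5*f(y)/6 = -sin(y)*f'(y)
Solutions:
 f(y) = C1*(cos(y) - 1)^(5/12)/(cos(y) + 1)^(5/12)


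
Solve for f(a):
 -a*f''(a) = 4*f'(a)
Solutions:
 f(a) = C1 + C2/a^3


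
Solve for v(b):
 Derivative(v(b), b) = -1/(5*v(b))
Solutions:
 v(b) = -sqrt(C1 - 10*b)/5
 v(b) = sqrt(C1 - 10*b)/5


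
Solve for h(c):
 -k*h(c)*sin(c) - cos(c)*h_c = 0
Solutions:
 h(c) = C1*exp(k*log(cos(c)))


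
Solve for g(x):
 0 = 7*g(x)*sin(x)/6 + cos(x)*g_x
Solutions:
 g(x) = C1*cos(x)^(7/6)


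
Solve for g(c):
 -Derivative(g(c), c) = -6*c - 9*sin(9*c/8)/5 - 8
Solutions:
 g(c) = C1 + 3*c^2 + 8*c - 8*cos(9*c/8)/5


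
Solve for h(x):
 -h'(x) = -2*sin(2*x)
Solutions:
 h(x) = C1 - cos(2*x)


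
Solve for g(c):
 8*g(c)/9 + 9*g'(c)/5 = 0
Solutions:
 g(c) = C1*exp(-40*c/81)


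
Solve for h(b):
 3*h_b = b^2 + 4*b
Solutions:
 h(b) = C1 + b^3/9 + 2*b^2/3


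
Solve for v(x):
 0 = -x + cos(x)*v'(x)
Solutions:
 v(x) = C1 + Integral(x/cos(x), x)


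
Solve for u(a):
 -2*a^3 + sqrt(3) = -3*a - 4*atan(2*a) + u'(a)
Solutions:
 u(a) = C1 - a^4/2 + 3*a^2/2 + 4*a*atan(2*a) + sqrt(3)*a - log(4*a^2 + 1)


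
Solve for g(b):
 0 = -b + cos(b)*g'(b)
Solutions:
 g(b) = C1 + Integral(b/cos(b), b)
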